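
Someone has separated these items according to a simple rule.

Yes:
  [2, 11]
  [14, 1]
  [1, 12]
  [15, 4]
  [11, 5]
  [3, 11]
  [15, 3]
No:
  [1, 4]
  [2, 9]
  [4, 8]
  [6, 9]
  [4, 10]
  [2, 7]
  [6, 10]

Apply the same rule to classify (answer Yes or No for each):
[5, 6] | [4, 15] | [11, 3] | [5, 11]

A rule that fits every label: max ≥ 11 — true of each 'Yes' example, false of each 'No' one.
[5, 6]: No (max 6).
[4, 15]: Yes (max 15).
[11, 3]: Yes (max 11).
[5, 11]: Yes (max 11).

No, Yes, Yes, Yes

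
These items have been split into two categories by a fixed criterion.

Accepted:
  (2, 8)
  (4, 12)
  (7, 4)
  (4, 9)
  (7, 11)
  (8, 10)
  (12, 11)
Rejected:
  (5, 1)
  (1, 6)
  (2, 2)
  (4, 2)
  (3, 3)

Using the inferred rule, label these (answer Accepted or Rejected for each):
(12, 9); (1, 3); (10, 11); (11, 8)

Accepted, Rejected, Accepted, Accepted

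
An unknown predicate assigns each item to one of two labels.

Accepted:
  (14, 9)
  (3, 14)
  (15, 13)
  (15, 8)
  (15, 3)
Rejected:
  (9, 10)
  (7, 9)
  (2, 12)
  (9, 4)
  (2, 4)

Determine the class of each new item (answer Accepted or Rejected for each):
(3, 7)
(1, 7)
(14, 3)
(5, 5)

Rejected, Rejected, Accepted, Rejected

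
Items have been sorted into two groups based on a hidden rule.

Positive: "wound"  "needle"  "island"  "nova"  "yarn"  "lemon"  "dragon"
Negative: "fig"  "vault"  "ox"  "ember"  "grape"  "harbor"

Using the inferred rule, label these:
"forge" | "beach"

Looking at the examples, the only property every 'Positive' case has and every 'Negative' case lacks is: contains 'n'.
"forge" → no 'n' → Negative.
"beach" → no 'n' → Negative.

Negative, Negative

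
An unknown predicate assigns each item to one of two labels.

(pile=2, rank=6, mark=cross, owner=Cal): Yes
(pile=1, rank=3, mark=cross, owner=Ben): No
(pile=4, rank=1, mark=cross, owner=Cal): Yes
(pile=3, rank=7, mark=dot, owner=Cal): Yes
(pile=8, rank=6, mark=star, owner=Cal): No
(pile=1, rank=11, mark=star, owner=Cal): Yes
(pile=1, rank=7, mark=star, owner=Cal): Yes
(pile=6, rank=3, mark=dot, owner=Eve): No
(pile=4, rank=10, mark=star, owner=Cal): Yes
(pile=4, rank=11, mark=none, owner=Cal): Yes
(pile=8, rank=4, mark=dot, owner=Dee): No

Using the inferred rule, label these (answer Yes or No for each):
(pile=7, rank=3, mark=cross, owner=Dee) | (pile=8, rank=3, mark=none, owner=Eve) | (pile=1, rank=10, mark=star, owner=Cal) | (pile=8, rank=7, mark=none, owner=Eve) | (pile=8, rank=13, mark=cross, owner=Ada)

No, No, Yes, No, No

Every 'Yes' example satisfies: owner is Cal AND pile ≤ 4. None of the 'No' examples do.
(pile=7, rank=3, mark=cross, owner=Dee): No (owner is Dee, pile = 7). (pile=8, rank=3, mark=none, owner=Eve): No (owner is Eve, pile = 8). (pile=1, rank=10, mark=star, owner=Cal): Yes (owner is Cal, pile = 1). (pile=8, rank=7, mark=none, owner=Eve): No (owner is Eve, pile = 8). (pile=8, rank=13, mark=cross, owner=Ada): No (owner is Ada, pile = 8).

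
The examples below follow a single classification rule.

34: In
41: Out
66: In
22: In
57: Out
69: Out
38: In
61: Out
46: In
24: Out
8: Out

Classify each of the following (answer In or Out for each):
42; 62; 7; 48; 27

A rule that fits every label: ≡ 2 (mod 4) — true of each 'In' example, false of each 'Out' one.
42: 42 mod 4 = 2 — fits, so In.
62: 62 mod 4 = 2 — fits, so In.
7: 7 mod 4 = 3 — lacks this property, so Out.
48: 48 mod 4 = 0 — lacks this property, so Out.
27: 27 mod 4 = 3 — lacks this property, so Out.

In, In, Out, Out, Out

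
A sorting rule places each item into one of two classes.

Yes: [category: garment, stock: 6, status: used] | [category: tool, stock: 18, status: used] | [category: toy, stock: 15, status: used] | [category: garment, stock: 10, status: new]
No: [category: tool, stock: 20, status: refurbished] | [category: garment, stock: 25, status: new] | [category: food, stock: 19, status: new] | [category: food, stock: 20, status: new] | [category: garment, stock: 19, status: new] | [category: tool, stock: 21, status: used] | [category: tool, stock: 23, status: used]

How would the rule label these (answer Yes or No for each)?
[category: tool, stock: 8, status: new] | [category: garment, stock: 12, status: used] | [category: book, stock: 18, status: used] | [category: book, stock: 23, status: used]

Yes, Yes, Yes, No

A rule that fits every label: stock ≤ 18 — true of each 'Yes' example, false of each 'No' one.
[category: tool, stock: 8, status: new]: stock = 8 — qualifies, so Yes.
[category: garment, stock: 12, status: used]: stock = 12 — qualifies, so Yes.
[category: book, stock: 18, status: used]: stock = 18 — qualifies, so Yes.
[category: book, stock: 23, status: used]: stock = 23 — doesn't qualify, so No.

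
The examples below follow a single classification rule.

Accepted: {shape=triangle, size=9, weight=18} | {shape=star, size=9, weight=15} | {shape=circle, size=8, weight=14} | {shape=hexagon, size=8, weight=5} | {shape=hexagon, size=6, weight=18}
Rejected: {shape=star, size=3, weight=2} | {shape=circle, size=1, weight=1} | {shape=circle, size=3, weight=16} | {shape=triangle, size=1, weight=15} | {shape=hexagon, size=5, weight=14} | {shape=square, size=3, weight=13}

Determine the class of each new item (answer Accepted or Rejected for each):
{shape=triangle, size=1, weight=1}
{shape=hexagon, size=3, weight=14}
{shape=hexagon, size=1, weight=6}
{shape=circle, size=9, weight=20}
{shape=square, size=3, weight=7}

Rejected, Rejected, Rejected, Accepted, Rejected

'Accepted' ⟺ size ≥ 6.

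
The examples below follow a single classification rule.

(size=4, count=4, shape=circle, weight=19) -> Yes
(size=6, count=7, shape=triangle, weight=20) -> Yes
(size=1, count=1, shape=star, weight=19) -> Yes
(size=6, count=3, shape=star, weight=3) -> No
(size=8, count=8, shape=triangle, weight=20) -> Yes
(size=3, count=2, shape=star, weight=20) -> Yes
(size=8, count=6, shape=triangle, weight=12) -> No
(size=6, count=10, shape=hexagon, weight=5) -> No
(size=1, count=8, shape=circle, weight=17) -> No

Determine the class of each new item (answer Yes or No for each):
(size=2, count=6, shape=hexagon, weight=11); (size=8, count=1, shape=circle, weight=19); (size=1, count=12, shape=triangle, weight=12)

The rule appears to be: weight ≥ 19.
(size=2, count=6, shape=hexagon, weight=11): weight = 11 — does not pass, so No.
(size=8, count=1, shape=circle, weight=19): weight = 19 — checks out, so Yes.
(size=1, count=12, shape=triangle, weight=12): weight = 12 — does not pass, so No.

No, Yes, No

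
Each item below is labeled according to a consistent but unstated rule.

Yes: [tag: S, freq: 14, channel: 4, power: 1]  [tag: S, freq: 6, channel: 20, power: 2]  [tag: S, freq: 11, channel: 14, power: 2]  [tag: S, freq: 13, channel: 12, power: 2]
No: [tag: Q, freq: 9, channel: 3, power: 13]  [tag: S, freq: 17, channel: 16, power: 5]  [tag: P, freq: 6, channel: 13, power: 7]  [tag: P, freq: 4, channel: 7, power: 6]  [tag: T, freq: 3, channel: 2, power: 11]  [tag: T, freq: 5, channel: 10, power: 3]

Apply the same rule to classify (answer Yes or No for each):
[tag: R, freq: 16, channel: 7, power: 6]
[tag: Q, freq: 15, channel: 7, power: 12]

No, No

All 'Yes' examples share one property — power ≤ 2 — and every 'No' example lacks it.
[tag: R, freq: 16, channel: 7, power: 6]: power = 6, fails this test → No.
[tag: Q, freq: 15, channel: 7, power: 12]: power = 12, fails this test → No.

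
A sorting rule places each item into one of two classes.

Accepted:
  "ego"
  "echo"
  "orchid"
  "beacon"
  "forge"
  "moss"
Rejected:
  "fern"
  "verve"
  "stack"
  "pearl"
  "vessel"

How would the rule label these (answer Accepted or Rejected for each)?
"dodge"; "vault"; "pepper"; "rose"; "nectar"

Accepted, Rejected, Rejected, Accepted, Rejected

Looking at the examples, the only property every 'Accepted' case has and every 'Rejected' case lacks is: contains 'o'.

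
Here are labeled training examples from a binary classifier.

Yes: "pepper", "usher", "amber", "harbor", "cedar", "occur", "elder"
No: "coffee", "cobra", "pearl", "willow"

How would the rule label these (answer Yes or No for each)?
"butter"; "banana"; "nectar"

Yes, No, Yes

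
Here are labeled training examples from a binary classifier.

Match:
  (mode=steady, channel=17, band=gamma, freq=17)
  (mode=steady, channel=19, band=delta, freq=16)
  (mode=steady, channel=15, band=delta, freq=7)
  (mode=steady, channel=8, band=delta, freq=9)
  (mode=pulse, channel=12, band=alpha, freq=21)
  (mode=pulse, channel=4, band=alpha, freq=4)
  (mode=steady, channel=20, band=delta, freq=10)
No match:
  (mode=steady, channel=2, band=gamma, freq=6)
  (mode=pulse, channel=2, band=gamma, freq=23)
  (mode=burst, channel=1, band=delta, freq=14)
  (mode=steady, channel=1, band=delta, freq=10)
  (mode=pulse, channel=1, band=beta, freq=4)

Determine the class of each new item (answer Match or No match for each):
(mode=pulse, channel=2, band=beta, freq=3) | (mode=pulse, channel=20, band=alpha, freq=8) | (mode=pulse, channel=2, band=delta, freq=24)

No match, Match, No match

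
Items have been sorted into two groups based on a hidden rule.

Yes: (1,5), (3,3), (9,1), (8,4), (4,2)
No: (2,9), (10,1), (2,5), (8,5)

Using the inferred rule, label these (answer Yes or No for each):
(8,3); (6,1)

The simplest hypothesis consistent with all the labels is: sum is even.
(8,3): 8+3 = 11 — lacks this property, so No.
(6,1): 6+1 = 7 — lacks this property, so No.

No, No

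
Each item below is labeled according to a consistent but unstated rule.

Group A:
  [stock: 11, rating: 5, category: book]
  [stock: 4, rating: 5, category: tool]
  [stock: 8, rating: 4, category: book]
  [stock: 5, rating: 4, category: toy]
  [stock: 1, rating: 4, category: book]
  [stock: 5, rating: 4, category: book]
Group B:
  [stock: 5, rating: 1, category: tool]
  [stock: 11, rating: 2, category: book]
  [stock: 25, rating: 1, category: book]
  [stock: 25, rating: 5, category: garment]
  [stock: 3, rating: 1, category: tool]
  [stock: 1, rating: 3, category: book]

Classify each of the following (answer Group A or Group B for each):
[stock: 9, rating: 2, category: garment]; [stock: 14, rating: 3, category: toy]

The rule appears to be: stock ≤ 11 AND rating ≥ 4.
[stock: 9, rating: 2, category: garment]: Group B (stock = 9, rating = 2). [stock: 14, rating: 3, category: toy]: Group B (stock = 14, rating = 3).

Group B, Group B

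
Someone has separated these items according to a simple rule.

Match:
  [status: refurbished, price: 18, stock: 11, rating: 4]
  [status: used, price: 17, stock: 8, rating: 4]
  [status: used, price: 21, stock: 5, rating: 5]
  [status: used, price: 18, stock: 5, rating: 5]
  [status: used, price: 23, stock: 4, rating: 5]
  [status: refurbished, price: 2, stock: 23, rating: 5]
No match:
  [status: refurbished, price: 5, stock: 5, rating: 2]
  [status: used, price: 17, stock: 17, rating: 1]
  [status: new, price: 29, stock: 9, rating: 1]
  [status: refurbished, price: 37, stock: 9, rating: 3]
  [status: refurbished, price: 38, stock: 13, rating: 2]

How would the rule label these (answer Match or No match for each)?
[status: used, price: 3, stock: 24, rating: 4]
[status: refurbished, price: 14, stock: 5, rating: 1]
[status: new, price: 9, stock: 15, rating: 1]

Match, No match, No match

Every 'Match' example satisfies: rating ≥ 4. None of the 'No match' examples do.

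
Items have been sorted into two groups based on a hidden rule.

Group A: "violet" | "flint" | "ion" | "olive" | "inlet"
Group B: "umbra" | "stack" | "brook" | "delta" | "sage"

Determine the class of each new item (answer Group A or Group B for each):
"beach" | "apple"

Group B, Group B

Checking candidate rules against both groups, what survives is: contains 'i'.
Group B: "beach", since no 'i'. Group B: "apple", since no 'i'.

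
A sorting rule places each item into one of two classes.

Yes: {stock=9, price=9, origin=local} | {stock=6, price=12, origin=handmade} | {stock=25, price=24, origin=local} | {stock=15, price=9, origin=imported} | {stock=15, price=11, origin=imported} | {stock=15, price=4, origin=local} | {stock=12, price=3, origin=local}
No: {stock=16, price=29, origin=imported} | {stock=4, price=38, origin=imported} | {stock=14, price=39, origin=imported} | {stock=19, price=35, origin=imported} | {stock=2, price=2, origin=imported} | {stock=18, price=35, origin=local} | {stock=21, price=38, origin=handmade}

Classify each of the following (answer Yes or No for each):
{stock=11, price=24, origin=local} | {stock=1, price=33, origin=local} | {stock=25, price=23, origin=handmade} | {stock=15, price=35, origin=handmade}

Yes, No, Yes, No

The pattern is that an item is 'Yes' exactly when: price ≥ 3 AND price ≤ 24.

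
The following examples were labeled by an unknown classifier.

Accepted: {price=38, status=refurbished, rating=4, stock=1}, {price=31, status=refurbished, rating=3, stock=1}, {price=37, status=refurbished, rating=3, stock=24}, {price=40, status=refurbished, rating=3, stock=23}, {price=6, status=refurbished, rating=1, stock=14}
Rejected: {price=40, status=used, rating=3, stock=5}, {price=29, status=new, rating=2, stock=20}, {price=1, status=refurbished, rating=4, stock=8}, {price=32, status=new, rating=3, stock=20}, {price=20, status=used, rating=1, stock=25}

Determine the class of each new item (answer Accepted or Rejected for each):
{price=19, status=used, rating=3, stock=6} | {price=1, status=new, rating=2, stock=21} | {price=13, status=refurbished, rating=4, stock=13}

Rejected, Rejected, Accepted

All 'Accepted' examples share one property — status is refurbished AND price ≥ 6 — and every 'Rejected' example lacks it.
{price=19, status=used, rating=3, stock=6} → status is used, price = 19 → Rejected. {price=1, status=new, rating=2, stock=21} → status is new, price = 1 → Rejected. {price=13, status=refurbished, rating=4, stock=13} → status is refurbished, price = 13 → Accepted.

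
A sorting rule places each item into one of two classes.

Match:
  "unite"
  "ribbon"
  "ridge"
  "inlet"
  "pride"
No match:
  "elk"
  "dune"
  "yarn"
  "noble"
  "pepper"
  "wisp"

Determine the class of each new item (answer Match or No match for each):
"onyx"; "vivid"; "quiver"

No match, Match, Match

One predicate separates the groups cleanly: length ≥ 5 AND contains 'i'.
"onyx" — length 4, no 'i', hence No match.
"vivid" — length 5, has 'i', hence Match.
"quiver" — length 6, has 'i', hence Match.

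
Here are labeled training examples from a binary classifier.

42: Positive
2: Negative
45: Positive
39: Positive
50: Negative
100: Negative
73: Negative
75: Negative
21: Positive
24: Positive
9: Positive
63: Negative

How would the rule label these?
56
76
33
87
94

The common property of the 'Positive' items is: multiple of 3 AND at most 45. No 'Negative' item has it.
56: 56 = 3·18 + 2, 56 > 45, does not satisfy this → Negative. 76: 76 = 3·25 + 1, 76 > 45, does not satisfy this → Negative. 33: 33 = 3·11, 33 ≤ 45, meets the rule → Positive. 87: 87 = 3·29, 87 > 45, does not satisfy this → Negative. 94: 94 = 3·31 + 1, 94 > 45, does not satisfy this → Negative.

Negative, Negative, Positive, Negative, Negative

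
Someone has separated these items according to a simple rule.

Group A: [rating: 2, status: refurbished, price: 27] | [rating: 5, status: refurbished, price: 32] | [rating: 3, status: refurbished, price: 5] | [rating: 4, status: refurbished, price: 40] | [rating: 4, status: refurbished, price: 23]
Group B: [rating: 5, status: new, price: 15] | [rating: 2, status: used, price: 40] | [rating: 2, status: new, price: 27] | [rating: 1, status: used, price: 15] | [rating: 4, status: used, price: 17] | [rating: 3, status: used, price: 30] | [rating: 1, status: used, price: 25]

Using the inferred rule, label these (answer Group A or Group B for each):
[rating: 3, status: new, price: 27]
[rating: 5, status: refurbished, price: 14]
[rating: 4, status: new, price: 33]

Checking candidate rules against both groups, what survives is: status is refurbished.

Group B, Group A, Group B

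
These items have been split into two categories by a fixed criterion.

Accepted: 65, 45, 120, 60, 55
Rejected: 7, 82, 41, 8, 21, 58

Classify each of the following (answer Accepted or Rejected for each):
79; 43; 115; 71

Rejected, Rejected, Accepted, Rejected

Checking candidate rules against both groups, what survives is: multiple of 5.
79 — 79 = 5·15 + 4, hence Rejected. 43 — 43 = 5·8 + 3, hence Rejected. 115 — 115 = 5·23, hence Accepted. 71 — 71 = 5·14 + 1, hence Rejected.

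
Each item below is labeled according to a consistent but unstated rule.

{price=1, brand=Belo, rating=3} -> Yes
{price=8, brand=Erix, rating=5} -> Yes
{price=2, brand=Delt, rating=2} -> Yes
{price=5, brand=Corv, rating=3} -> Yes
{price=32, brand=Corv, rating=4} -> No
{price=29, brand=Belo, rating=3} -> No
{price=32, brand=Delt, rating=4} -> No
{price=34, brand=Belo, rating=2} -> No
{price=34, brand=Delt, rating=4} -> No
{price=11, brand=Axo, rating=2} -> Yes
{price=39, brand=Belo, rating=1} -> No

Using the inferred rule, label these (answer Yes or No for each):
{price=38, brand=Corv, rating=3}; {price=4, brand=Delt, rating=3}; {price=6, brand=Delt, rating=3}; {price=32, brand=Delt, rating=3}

No, Yes, Yes, No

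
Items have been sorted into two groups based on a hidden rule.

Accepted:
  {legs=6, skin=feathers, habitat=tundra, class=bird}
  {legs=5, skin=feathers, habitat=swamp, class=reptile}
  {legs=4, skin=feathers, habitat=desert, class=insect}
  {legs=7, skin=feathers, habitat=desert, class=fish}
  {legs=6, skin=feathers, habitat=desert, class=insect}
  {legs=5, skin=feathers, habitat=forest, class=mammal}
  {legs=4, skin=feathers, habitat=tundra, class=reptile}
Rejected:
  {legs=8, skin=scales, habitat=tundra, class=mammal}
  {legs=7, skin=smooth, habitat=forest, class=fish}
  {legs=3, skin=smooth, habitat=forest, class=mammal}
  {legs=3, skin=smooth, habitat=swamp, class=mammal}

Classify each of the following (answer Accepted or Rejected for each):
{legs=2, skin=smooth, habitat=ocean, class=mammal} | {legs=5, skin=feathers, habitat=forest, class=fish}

Rejected, Accepted

Looking at the examples, the only property every 'Accepted' case has and every 'Rejected' case lacks is: skin is feathers.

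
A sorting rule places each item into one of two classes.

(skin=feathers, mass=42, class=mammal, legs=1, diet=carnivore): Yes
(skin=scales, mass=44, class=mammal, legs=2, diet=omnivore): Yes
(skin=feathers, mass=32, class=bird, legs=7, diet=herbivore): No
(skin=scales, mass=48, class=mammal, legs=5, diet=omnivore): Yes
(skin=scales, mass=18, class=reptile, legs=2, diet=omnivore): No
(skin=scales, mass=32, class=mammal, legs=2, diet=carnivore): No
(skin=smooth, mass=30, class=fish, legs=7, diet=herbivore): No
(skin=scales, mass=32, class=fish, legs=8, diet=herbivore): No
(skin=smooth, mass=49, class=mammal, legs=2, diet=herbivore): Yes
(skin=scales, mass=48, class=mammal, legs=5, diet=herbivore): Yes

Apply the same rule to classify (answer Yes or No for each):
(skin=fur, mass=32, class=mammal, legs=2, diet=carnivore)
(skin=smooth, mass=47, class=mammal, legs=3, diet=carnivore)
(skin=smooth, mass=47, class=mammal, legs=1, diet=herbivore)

No, Yes, Yes

The classifier is using: mass ≥ 42.
(skin=fur, mass=32, class=mammal, legs=2, diet=carnivore): mass = 32 — fails the rule, so No. (skin=smooth, mass=47, class=mammal, legs=3, diet=carnivore): mass = 47 — fits, so Yes. (skin=smooth, mass=47, class=mammal, legs=1, diet=herbivore): mass = 47 — fits, so Yes.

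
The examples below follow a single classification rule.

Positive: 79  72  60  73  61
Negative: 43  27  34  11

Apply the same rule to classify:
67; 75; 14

Positive, Positive, Negative

The distinguishing property — at least 60 — holds for all the 'Positive' cases and none of the 'Negative' cases.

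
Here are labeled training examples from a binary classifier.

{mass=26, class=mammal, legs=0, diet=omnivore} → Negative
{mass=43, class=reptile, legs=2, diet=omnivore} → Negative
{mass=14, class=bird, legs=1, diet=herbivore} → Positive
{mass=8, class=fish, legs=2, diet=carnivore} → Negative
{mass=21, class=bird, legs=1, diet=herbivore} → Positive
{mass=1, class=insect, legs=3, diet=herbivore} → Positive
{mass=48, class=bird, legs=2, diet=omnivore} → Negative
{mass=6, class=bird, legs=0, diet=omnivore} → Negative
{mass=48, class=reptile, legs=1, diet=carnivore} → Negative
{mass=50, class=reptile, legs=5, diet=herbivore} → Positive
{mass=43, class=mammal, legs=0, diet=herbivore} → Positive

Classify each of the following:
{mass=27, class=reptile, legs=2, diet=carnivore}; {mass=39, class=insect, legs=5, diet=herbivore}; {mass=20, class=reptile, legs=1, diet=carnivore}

One predicate separates the groups cleanly: diet is herbivore.
Negative: {mass=27, class=reptile, legs=2, diet=carnivore}, since diet is carnivore.
Positive: {mass=39, class=insect, legs=5, diet=herbivore}, since diet is herbivore.
Negative: {mass=20, class=reptile, legs=1, diet=carnivore}, since diet is carnivore.

Negative, Positive, Negative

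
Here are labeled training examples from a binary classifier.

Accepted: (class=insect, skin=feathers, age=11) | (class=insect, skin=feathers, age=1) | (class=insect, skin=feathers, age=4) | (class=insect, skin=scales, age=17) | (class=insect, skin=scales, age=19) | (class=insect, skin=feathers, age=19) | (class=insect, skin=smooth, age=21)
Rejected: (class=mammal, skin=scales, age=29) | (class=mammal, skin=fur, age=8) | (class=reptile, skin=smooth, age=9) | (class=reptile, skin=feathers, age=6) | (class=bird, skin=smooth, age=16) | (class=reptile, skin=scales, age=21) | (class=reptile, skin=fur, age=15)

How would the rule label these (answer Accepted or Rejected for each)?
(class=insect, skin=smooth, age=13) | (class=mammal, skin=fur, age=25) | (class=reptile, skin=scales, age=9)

Accepted, Rejected, Rejected

The rule appears to be: class is insect.
(class=insect, skin=smooth, age=13) — class is insect, hence Accepted. (class=mammal, skin=fur, age=25) — class is mammal, hence Rejected. (class=reptile, skin=scales, age=9) — class is reptile, hence Rejected.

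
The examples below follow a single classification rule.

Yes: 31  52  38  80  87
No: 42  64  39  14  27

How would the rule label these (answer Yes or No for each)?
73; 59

Yes, Yes

The pattern is that an item is 'Yes' exactly when: ≡ 3 (mod 7).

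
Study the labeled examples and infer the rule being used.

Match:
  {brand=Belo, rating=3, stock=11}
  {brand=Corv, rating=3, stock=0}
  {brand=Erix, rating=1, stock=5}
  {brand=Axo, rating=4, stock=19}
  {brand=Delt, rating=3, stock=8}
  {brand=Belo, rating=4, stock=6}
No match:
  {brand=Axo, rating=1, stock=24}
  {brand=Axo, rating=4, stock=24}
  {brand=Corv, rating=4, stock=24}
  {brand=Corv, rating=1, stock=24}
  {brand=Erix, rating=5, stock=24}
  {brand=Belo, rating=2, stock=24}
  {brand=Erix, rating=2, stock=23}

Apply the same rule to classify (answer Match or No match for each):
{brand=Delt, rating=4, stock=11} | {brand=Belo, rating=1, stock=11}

Match, Match

'Match' ⟺ stock ≤ 19.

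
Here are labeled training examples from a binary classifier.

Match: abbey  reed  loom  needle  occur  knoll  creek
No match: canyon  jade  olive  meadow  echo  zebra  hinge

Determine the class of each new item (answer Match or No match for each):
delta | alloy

'Match' ⟺ has a double letter.
No match: delta, since no doubled letter. Match: alloy, since 'll' doubled.

No match, Match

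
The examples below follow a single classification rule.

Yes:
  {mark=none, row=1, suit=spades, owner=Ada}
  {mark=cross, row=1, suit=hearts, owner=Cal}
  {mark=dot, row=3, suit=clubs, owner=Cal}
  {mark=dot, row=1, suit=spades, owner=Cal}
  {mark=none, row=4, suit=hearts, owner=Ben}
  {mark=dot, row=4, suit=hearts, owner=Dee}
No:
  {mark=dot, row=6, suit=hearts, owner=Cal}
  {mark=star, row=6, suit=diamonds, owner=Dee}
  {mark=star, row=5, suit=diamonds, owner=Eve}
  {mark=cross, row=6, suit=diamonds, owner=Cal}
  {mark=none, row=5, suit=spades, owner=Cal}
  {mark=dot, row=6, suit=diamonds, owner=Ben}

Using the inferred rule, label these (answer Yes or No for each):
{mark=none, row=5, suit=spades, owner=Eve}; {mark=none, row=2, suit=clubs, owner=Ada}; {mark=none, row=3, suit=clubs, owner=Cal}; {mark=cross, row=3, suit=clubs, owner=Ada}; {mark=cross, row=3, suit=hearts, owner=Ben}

The simplest hypothesis consistent with all the labels is: row ≤ 4.

No, Yes, Yes, Yes, Yes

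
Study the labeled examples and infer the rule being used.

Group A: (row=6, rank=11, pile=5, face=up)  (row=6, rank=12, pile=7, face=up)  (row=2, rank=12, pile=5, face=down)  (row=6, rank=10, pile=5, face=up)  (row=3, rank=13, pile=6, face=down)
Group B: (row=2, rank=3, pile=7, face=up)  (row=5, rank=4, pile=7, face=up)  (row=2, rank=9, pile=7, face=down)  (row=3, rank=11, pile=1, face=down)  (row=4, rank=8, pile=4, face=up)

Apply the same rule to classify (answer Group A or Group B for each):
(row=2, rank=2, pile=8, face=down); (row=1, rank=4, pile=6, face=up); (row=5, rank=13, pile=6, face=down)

Group B, Group B, Group A

Rule: rank ≥ 10 AND pile ≥ 4. This holds for each 'Group A' example and fails for each 'Group B' one.
(row=2, rank=2, pile=8, face=down): rank = 2, pile = 8 — doesn't qualify, so Group B.
(row=1, rank=4, pile=6, face=up): rank = 4, pile = 6 — doesn't qualify, so Group B.
(row=5, rank=13, pile=6, face=down): rank = 13, pile = 6 — qualifies, so Group A.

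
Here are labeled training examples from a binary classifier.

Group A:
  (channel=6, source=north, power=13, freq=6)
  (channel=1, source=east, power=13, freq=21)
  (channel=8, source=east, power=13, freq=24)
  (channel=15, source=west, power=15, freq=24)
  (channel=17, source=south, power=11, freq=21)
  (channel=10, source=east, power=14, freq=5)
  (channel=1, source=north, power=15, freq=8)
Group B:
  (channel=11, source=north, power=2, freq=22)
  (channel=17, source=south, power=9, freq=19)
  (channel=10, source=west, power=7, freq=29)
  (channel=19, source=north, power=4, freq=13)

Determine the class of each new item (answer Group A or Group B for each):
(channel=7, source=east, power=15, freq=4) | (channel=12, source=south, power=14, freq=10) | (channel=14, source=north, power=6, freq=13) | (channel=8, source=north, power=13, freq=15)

Group A, Group A, Group B, Group A

A rule that fits every label: power ≥ 11 — true of each 'Group A' example, false of each 'Group B' one.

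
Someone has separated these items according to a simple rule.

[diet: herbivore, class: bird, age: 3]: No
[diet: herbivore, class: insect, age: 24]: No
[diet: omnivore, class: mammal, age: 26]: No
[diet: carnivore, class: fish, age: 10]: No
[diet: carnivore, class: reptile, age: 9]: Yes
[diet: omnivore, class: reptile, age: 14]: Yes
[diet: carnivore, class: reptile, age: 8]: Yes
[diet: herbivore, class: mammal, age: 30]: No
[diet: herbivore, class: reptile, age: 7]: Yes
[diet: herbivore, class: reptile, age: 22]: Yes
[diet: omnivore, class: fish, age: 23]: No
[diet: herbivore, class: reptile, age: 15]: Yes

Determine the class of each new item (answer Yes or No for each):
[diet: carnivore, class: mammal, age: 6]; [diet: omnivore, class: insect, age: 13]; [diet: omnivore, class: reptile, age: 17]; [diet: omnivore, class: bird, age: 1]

No, No, Yes, No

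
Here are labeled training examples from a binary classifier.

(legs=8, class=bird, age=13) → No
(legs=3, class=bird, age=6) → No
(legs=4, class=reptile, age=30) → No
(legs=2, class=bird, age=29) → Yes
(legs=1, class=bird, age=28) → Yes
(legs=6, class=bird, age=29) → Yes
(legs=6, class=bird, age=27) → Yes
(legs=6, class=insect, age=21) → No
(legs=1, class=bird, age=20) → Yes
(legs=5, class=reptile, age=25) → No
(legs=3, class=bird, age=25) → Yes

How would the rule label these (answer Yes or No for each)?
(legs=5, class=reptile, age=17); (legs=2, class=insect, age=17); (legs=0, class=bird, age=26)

No, No, Yes

The rule appears to be: class is bird AND age ≥ 20.
(legs=5, class=reptile, age=17) — class is reptile, age = 17, hence No. (legs=2, class=insect, age=17) — class is insect, age = 17, hence No. (legs=0, class=bird, age=26) — class is bird, age = 26, hence Yes.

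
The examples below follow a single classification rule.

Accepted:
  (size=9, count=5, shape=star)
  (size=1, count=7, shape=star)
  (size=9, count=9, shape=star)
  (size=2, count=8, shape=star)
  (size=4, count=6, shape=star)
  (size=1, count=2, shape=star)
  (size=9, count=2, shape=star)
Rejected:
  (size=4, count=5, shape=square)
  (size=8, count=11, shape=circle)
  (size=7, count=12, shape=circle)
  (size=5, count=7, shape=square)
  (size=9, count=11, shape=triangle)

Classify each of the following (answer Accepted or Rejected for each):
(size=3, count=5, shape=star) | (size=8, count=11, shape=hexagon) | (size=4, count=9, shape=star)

Accepted, Rejected, Accepted

All 'Accepted' examples share one property — shape is star — and every 'Rejected' example lacks it.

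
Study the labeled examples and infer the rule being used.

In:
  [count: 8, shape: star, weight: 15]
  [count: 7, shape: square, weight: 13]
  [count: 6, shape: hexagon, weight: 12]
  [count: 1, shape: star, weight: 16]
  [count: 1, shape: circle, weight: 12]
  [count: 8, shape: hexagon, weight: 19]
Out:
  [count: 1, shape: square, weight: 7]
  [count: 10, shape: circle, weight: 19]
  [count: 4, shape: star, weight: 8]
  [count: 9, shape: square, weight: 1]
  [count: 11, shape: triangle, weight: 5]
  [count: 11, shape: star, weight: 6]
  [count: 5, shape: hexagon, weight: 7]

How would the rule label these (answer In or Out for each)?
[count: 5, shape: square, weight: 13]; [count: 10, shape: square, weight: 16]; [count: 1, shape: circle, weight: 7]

In, Out, Out

The classifier is using: count ≤ 8 AND weight ≥ 12.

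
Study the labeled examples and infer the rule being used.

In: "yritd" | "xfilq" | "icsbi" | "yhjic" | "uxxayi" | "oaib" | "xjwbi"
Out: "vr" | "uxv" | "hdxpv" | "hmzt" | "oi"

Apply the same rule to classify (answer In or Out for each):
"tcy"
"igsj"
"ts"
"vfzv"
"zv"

The rule appears to be: length ≥ 3 AND contains 'i'.

Out, In, Out, Out, Out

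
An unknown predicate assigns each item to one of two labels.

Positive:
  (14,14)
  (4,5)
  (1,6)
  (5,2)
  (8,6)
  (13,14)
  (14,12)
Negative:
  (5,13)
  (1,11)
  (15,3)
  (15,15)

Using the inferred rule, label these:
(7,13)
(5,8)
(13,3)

Looking at the examples, the only property every 'Positive' case has and every 'Negative' case lacks is: product is even.
(7,13): Negative (7·13 = 91).
(5,8): Positive (5·8 = 40).
(13,3): Negative (13·3 = 39).

Negative, Positive, Negative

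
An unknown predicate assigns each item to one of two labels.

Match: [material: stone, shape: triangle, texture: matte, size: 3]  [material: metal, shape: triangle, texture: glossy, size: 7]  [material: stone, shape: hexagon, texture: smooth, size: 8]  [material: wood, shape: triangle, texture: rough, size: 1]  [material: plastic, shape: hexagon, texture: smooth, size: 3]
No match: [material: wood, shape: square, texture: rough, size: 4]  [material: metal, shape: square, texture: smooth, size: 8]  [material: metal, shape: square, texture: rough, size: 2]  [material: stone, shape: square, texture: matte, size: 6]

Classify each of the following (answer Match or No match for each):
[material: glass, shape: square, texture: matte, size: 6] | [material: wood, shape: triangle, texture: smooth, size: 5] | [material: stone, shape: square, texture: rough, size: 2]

No match, Match, No match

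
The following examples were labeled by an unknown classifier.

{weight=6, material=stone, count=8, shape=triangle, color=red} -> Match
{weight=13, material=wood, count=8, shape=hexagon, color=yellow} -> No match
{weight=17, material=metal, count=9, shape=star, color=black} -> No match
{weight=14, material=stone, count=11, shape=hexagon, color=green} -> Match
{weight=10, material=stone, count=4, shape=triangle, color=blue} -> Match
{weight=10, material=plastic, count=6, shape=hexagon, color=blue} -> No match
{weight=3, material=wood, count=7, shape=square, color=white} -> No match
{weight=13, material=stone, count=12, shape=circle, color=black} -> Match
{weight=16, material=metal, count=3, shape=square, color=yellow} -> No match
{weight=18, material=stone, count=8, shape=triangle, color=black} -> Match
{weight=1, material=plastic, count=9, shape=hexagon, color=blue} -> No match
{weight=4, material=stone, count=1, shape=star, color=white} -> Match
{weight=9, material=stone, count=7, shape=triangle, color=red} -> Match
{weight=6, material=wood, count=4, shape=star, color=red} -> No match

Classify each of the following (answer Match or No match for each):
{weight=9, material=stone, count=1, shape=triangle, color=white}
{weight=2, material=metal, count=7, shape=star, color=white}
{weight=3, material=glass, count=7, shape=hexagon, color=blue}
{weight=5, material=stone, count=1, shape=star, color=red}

Every 'Match' example satisfies: material is stone. None of the 'No match' examples do.
Match: {weight=9, material=stone, count=1, shape=triangle, color=white}, since material is stone.
No match: {weight=2, material=metal, count=7, shape=star, color=white}, since material is metal.
No match: {weight=3, material=glass, count=7, shape=hexagon, color=blue}, since material is glass.
Match: {weight=5, material=stone, count=1, shape=star, color=red}, since material is stone.

Match, No match, No match, Match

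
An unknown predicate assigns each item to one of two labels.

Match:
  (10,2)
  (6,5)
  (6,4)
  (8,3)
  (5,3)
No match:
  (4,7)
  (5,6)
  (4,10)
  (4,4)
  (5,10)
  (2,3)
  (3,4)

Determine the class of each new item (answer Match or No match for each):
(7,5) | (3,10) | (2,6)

Match, No match, No match

The common property of the 'Match' items is: first > second. No 'No match' item has it.
(7,5): 7 > 5, meets the rule → Match.
(3,10): 3 < 10, doesn't match → No match.
(2,6): 2 < 6, doesn't match → No match.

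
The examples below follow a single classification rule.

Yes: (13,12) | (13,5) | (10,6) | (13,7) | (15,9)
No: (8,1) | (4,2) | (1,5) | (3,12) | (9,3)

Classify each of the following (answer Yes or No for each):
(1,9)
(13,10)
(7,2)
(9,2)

The simplest hypothesis consistent with all the labels is: sum ≥ 16.
(1,9): 1+9 = 10, lacks this property → No.
(13,10): 13+10 = 23, has this property → Yes.
(7,2): 7+2 = 9, lacks this property → No.
(9,2): 9+2 = 11, lacks this property → No.

No, Yes, No, No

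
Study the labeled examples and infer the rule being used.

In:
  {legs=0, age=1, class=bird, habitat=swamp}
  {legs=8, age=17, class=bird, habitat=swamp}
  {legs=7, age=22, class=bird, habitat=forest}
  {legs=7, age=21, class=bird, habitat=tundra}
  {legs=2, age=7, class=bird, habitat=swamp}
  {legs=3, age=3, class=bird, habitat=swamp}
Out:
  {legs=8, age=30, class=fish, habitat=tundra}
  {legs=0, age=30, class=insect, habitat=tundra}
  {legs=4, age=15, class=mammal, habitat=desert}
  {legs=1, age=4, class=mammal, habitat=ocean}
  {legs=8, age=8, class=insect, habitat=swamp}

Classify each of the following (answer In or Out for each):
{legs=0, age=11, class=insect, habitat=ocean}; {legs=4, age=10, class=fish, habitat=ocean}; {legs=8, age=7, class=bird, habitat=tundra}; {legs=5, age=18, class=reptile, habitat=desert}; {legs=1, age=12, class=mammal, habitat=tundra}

'In' ⟺ class is bird.
{legs=0, age=11, class=insect, habitat=ocean}: Out (class is insect). {legs=4, age=10, class=fish, habitat=ocean}: Out (class is fish). {legs=8, age=7, class=bird, habitat=tundra}: In (class is bird). {legs=5, age=18, class=reptile, habitat=desert}: Out (class is reptile). {legs=1, age=12, class=mammal, habitat=tundra}: Out (class is mammal).

Out, Out, In, Out, Out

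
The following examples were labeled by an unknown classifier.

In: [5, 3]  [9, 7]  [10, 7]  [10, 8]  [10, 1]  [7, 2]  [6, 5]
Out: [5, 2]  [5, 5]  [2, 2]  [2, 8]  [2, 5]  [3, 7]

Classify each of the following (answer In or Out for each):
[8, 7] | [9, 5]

One predicate separates the groups cleanly: first > second AND sum ≥ 8.
[8, 7]: In (8 > 7, 8+7 = 15).
[9, 5]: In (9 > 5, 9+5 = 14).

In, In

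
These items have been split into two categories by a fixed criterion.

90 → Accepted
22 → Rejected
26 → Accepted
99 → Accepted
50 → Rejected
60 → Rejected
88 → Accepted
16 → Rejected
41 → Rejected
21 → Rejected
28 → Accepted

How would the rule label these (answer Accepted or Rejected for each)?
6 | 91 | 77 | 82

The common property of the 'Accepted' items is: digit sum ≥ 8. No 'Rejected' item has it.
6: Rejected (digit sum 6). 91: Accepted (digit sum 9+1 = 10). 77: Accepted (digit sum 7+7 = 14). 82: Accepted (digit sum 8+2 = 10).

Rejected, Accepted, Accepted, Accepted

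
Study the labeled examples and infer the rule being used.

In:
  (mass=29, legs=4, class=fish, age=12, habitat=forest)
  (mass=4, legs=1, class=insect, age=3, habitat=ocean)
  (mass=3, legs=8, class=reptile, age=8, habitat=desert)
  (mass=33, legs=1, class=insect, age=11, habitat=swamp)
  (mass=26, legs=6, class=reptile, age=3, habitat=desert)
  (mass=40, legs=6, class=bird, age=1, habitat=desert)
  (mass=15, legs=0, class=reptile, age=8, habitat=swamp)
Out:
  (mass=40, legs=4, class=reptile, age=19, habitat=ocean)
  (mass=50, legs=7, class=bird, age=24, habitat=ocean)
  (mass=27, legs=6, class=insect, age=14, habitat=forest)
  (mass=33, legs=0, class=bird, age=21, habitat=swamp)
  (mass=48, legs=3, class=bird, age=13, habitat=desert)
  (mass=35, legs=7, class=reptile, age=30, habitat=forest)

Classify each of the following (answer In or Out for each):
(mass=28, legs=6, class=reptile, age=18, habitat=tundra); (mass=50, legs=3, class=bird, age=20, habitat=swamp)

The simplest hypothesis consistent with all the labels is: age ≤ 12.

Out, Out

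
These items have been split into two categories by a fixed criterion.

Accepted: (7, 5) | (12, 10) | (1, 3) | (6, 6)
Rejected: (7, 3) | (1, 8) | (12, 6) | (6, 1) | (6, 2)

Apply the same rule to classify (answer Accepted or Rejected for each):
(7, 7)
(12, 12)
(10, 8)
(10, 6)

'Accepted' ⟺ |first − second| ≤ 2.

Accepted, Accepted, Accepted, Rejected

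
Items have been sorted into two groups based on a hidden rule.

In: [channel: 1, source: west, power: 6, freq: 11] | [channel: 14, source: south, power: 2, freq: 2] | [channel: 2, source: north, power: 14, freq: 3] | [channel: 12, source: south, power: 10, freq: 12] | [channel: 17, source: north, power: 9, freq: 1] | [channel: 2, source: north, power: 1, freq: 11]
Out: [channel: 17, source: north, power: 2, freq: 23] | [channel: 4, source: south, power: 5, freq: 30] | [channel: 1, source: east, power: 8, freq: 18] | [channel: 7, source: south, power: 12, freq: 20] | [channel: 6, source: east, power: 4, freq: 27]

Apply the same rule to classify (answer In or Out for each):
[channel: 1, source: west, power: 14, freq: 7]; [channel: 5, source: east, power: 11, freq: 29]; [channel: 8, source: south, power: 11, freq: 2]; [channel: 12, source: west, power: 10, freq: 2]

In, Out, In, In

The common property of the 'In' items is: freq ≤ 12. No 'Out' item has it.
[channel: 1, source: west, power: 14, freq: 7]: freq = 7 — fits, so In. [channel: 5, source: east, power: 11, freq: 29]: freq = 29 — does not fit, so Out. [channel: 8, source: south, power: 11, freq: 2]: freq = 2 — fits, so In. [channel: 12, source: west, power: 10, freq: 2]: freq = 2 — fits, so In.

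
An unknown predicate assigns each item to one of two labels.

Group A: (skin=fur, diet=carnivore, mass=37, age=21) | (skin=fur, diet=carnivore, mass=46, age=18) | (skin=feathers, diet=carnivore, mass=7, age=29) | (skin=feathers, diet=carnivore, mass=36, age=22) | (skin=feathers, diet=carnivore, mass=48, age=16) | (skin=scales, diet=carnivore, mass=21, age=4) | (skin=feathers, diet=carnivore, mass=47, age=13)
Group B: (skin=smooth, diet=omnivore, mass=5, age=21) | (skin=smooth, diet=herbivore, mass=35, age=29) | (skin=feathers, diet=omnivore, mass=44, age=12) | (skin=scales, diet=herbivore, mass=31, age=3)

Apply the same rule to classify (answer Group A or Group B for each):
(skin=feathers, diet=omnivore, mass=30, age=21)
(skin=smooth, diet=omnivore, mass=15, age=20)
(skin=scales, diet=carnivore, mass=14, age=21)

Group B, Group B, Group A

A rule that fits every label: diet is carnivore — true of each 'Group A' example, false of each 'Group B' one.
(skin=feathers, diet=omnivore, mass=30, age=21) → diet is omnivore → Group B.
(skin=smooth, diet=omnivore, mass=15, age=20) → diet is omnivore → Group B.
(skin=scales, diet=carnivore, mass=14, age=21) → diet is carnivore → Group A.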